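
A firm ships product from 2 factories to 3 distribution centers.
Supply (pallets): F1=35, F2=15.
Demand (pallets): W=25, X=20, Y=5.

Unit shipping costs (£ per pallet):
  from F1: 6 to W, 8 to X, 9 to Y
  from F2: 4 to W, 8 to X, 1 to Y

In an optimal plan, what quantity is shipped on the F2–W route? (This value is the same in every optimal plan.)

10

Solving gives:
  F1 to W: 15 pallets
  F1 to X: 20 pallets
  F2 to W: 10 pallets
  F2 to Y: 5 pallets
Total cost = £295.
So F2→W carries 10 pallets.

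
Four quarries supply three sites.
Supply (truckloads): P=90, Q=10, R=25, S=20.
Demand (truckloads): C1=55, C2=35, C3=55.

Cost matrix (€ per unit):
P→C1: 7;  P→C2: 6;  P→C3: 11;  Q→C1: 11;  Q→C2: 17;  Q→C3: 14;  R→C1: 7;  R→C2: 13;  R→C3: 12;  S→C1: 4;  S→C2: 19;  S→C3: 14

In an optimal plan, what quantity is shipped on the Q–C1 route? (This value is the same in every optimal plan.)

0

The minimum-cost plan:
  P→C1: 10 × €7 = €70
  P→C2: 35 × €6 = €210
  P→C3: 45 × €11 = €495
  Q→C3: 10 × €14 = €140
  R→C1: 25 × €7 = €175
  S→C1: 20 × €4 = €80
Total cost = €1170.
The route Q→C1 is not used.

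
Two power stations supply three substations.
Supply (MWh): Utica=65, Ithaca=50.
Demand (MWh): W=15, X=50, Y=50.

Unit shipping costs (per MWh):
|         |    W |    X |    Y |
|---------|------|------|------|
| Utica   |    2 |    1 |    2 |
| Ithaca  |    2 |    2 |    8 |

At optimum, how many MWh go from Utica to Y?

50

Optimal shipments:
  Utica to X: 15 MWh
  Utica to Y: 50 MWh
  Ithaca to W: 15 MWh
  Ithaca to X: 35 MWh
Total cost = 215.
So Utica→Y carries 50 MWh.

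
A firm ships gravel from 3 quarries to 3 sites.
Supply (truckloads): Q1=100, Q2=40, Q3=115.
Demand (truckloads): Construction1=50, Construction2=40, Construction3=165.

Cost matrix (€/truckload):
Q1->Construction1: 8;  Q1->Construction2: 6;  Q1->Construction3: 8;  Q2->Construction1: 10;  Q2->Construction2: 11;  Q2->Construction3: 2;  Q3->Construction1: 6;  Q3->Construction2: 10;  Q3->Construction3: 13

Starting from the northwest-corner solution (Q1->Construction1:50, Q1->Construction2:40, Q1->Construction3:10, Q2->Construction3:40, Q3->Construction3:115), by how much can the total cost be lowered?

390

Current plan cost = 50·8 + 40·6 + 10·8 + 40·2 + 115·13 = €2295.
Optimal plan:
  Q1->Construction3: 100 truckloads
  Q2->Construction3: 40 truckloads
  Q3->Construction1: 50 truckloads
  Q3->Construction2: 40 truckloads
  Q3->Construction3: 25 truckloads
Optimal cost = €1905.
Saving = 2295 − 1905 = €390.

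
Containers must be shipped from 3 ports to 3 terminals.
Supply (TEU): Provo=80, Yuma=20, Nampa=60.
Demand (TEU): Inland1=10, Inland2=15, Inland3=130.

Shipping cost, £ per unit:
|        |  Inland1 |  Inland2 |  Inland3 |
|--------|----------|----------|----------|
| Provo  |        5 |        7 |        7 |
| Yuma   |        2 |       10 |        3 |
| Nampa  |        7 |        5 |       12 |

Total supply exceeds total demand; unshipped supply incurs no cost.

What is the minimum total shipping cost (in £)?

An optimal shipping plan:
  Provo->Inland3: 80 TEU
  Yuma->Inland3: 20 TEU
  Nampa->Inland1: 10 TEU
  Nampa->Inland2: 15 TEU
  Nampa->Inland3: 30 TEU
Total cost = £1125.

1125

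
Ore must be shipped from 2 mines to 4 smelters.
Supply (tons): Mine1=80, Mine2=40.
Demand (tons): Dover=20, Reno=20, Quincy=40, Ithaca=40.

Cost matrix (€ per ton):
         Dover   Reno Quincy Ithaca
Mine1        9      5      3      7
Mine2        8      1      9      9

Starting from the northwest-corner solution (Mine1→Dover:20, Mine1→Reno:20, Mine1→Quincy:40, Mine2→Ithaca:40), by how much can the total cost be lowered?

Current plan cost = 20·9 + 20·5 + 40·3 + 40·9 = €760.
Optimal plan:
  Mine1 to Quincy: 40 × €3 = €120
  Mine1 to Ithaca: 40 × €7 = €280
  Mine2 to Dover: 20 × €8 = €160
  Mine2 to Reno: 20 × €1 = €20
Optimal cost = €580.
Saving = 760 − 580 = €180.

180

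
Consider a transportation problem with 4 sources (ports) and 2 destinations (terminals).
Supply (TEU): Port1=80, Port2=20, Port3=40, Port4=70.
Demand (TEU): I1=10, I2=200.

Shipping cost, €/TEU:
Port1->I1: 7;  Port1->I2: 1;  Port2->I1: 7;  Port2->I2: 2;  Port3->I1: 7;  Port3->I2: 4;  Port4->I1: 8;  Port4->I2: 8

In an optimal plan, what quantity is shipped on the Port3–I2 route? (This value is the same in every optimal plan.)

40

The minimum-cost plan:
  Port1→I2: 80 × €1 = €80
  Port2→I2: 20 × €2 = €40
  Port3→I2: 40 × €4 = €160
  Port4→I1: 10 × €8 = €80
  Port4→I2: 60 × €8 = €480
Total cost = €840.
So Port3→I2 carries 40 TEU.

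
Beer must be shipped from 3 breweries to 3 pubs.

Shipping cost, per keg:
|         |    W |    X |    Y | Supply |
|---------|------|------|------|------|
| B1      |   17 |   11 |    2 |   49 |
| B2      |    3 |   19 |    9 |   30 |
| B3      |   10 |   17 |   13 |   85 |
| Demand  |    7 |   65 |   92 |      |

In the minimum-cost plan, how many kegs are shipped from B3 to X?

65

The minimum-cost plan:
  B1 to Y: 49 × 2 = 98
  B2 to W: 7 × 3 = 21
  B2 to Y: 23 × 9 = 207
  B3 to X: 65 × 17 = 1105
  B3 to Y: 20 × 13 = 260
Total cost = 1691.
So B3→X carries 65 kegs.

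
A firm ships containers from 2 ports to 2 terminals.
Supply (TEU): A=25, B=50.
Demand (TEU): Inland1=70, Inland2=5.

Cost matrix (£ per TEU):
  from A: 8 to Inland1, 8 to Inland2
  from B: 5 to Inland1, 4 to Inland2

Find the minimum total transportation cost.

A cheapest plan:
  A→Inland1: 25 × £8 = £200
  B→Inland1: 45 × £5 = £225
  B→Inland2: 5 × £4 = £20
Total = 200 + 225 + 20 = £445.
(Supply check: A ships 25; B ships 50.)

445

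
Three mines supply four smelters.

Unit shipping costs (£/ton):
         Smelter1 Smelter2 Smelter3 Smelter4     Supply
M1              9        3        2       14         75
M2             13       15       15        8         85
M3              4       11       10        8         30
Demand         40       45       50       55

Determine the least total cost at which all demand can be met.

Optimal allocation:
  M1–Smelter2: 25 × £3 = £75
  M1–Smelter3: 50 × £2 = £100
  M2–Smelter1: 10 × £13 = £130
  M2–Smelter2: 20 × £15 = £300
  M2–Smelter4: 55 × £8 = £440
  M3–Smelter1: 30 × £4 = £120
Total = 75 + 100 + 130 + 300 + 440 + 120 = £1165.
(Supply check: M1 ships 75; M2 ships 85; M3 ships 30.)

1165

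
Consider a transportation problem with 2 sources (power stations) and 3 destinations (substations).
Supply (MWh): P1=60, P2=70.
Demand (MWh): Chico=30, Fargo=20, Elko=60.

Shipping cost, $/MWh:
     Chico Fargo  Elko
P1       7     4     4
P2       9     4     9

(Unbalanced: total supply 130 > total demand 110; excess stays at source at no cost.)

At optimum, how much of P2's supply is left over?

20

Minimum-cost shipments:
  P1 to Elko: 60 MWh
  P2 to Chico: 30 MWh
  P2 to Fargo: 20 MWh
Total cost = $590.
P2 ships 50 of its 70, leaving 20.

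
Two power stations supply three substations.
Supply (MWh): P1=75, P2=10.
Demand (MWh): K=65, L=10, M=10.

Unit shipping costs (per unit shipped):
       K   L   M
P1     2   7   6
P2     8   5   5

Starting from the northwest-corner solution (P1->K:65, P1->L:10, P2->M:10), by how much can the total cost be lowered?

10

Current plan cost = 65·2 + 10·7 + 10·5 = 250.
Optimal plan:
  P1->K: 65 × 2 = 130
  P1->M: 10 × 6 = 60
  P2->L: 10 × 5 = 50
Optimal cost = 240.
Saving = 250 − 240 = 10.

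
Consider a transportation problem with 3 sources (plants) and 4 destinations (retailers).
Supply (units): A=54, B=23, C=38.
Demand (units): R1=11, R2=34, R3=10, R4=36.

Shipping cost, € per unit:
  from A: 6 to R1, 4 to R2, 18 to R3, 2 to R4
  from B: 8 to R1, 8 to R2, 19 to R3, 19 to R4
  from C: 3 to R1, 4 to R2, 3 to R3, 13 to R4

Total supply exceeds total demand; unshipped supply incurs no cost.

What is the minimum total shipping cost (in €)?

A cheapest plan:
  A→R2: 18 × €4 = €72
  A→R4: 36 × €2 = €72
  C→R1: 11 × €3 = €33
  C→R2: 16 × €4 = €64
  C→R3: 10 × €3 = €30
Total = 72 + 72 + 33 + 64 + 30 = €271.

271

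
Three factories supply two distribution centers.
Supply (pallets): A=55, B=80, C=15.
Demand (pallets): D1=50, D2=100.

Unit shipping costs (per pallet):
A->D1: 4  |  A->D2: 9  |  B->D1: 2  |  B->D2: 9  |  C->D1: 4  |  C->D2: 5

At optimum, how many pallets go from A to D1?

The minimum-cost plan:
  A→D2: 55 pallets
  B→D1: 50 pallets
  B→D2: 30 pallets
  C→D2: 15 pallets
Total cost = 940.
The route A→D1 is not used.

0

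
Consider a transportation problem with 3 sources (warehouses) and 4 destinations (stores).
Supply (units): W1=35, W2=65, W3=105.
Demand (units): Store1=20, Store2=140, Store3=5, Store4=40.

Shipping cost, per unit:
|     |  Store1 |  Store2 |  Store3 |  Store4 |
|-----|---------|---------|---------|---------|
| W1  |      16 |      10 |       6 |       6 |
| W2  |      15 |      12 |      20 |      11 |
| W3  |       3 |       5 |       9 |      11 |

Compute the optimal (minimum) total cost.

1465

Optimal allocation:
  W1–Store3: 5 × 6 = 30
  W1–Store4: 30 × 6 = 180
  W2–Store2: 55 × 12 = 660
  W2–Store4: 10 × 11 = 110
  W3–Store1: 20 × 3 = 60
  W3–Store2: 85 × 5 = 425
Total = 30 + 180 + 660 + 110 + 60 + 425 = 1465.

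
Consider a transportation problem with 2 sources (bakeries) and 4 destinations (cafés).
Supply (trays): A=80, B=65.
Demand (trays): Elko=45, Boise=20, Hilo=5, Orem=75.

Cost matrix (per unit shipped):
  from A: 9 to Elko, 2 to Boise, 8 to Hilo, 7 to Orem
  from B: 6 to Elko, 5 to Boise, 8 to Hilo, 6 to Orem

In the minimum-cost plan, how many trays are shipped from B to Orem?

20

Optimal shipments:
  A–Boise: 20 × 2 = 40
  A–Hilo: 5 × 8 = 40
  A–Orem: 55 × 7 = 385
  B–Elko: 45 × 6 = 270
  B–Orem: 20 × 6 = 120
Total cost = 855.
So B→Orem carries 20 trays.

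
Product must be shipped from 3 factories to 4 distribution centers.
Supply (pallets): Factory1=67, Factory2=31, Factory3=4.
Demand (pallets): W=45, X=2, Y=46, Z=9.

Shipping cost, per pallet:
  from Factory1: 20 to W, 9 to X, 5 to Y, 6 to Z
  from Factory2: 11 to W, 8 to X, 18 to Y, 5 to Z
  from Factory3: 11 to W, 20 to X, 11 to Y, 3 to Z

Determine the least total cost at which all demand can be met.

887

A cheapest plan:
  Factory1→W: 10 × 20 = 200
  Factory1→X: 2 × 9 = 18
  Factory1→Y: 46 × 5 = 230
  Factory1→Z: 9 × 6 = 54
  Factory2→W: 31 × 11 = 341
  Factory3→W: 4 × 11 = 44
Total = 200 + 18 + 230 + 54 + 341 + 44 = 887.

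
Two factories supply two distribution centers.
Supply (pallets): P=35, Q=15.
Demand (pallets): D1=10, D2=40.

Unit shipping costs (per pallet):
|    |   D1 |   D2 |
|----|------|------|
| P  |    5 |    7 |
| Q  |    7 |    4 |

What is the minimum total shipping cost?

An optimal shipping plan:
  P->D1: 10 × 5 = 50
  P->D2: 25 × 7 = 175
  Q->D2: 15 × 4 = 60
Total = 50 + 175 + 60 = 285.

285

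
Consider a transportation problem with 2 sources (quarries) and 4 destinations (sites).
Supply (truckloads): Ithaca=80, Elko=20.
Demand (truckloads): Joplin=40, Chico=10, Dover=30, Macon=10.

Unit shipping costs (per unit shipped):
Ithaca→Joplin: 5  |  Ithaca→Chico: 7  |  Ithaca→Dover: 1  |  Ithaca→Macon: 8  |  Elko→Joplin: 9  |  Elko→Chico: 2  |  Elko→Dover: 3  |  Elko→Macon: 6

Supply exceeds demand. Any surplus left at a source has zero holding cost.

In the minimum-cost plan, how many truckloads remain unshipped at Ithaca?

An optimal plan:
  Ithaca to Joplin: 40 × 5 = 200
  Ithaca to Dover: 30 × 1 = 30
  Elko to Chico: 10 × 2 = 20
  Elko to Macon: 10 × 6 = 60
Total cost = 310.
Ithaca ships 70 of its 80, leaving 10.

10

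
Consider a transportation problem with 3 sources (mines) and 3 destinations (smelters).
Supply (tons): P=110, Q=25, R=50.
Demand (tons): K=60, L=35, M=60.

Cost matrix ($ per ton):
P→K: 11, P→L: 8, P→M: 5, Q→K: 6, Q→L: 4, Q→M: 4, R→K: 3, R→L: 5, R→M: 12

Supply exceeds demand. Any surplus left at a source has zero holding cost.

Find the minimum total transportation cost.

730

Optimal allocation:
  P→L: 20 × $8 = $160
  P→M: 60 × $5 = $300
  Q→K: 10 × $6 = $60
  Q→L: 15 × $4 = $60
  R→K: 50 × $3 = $150
Total = 160 + 300 + 60 + 60 + 150 = $730.
(Supply check: P ships 80; Q ships 25; R ships 50.)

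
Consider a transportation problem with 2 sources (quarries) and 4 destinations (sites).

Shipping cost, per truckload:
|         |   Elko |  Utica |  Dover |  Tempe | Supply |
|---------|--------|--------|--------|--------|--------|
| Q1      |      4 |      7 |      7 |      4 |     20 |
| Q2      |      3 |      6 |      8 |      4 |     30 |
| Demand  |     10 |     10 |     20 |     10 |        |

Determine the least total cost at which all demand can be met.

One minimum-cost allocation:
  Q1→Dover: 20 × 7 = 140
  Q2→Elko: 10 × 3 = 30
  Q2→Utica: 10 × 6 = 60
  Q2→Tempe: 10 × 4 = 40
Total = 140 + 30 + 60 + 40 = 270.
(Supply check: Q1 ships 20; Q2 ships 30.)

270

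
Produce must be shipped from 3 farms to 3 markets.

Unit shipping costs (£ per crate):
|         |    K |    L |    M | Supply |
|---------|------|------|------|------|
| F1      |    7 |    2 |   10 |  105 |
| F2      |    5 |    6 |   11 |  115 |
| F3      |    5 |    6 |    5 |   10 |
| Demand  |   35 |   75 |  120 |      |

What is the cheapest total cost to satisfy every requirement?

An optimal shipping plan:
  F1 to L: 75 × £2 = £150
  F1 to M: 30 × £10 = £300
  F2 to K: 35 × £5 = £175
  F2 to M: 80 × £11 = £880
  F3 to M: 10 × £5 = £50
Total = 150 + 300 + 175 + 880 + 50 = £1555.

1555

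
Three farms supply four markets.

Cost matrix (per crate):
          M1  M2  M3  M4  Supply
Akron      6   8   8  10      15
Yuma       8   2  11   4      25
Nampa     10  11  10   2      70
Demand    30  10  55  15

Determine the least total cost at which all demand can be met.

810

One minimum-cost allocation:
  Akron–M1: 15 × 6 = 90
  Yuma–M1: 15 × 8 = 120
  Yuma–M2: 10 × 2 = 20
  Nampa–M3: 55 × 10 = 550
  Nampa–M4: 15 × 2 = 30
Total = 90 + 120 + 20 + 550 + 30 = 810.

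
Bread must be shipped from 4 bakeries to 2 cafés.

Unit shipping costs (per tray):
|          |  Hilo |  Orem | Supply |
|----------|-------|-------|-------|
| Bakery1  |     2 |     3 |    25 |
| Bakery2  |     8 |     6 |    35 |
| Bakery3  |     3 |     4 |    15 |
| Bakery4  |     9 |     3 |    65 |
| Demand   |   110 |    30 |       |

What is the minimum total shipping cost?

780

A cheapest plan:
  Bakery1–Hilo: 25 × 2 = 50
  Bakery2–Hilo: 35 × 8 = 280
  Bakery3–Hilo: 15 × 3 = 45
  Bakery4–Hilo: 35 × 9 = 315
  Bakery4–Orem: 30 × 3 = 90
Total = 50 + 280 + 45 + 315 + 90 = 780.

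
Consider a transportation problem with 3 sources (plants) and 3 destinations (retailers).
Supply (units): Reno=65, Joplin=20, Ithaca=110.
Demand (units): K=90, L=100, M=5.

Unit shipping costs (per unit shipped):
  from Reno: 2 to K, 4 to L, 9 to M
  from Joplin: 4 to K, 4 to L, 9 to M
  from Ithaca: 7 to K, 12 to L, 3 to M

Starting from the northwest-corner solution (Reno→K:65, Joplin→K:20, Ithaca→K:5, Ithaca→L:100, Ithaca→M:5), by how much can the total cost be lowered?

Current plan cost = 65·2 + 20·4 + 5·7 + 100·12 + 5·3 = 1460.
Optimal plan:
  Reno–L: 65 × 4 = 260
  Joplin–L: 20 × 4 = 80
  Ithaca–K: 90 × 7 = 630
  Ithaca–L: 15 × 12 = 180
  Ithaca–M: 5 × 3 = 15
Optimal cost = 1165.
Saving = 1460 − 1165 = 295.

295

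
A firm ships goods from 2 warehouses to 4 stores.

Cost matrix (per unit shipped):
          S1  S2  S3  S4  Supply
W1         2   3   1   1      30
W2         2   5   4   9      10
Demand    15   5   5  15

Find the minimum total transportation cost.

65

One minimum-cost allocation:
  W1 to S1: 5 × 2 = 10
  W1 to S2: 5 × 3 = 15
  W1 to S3: 5 × 1 = 5
  W1 to S4: 15 × 1 = 15
  W2 to S1: 10 × 2 = 20
Total = 10 + 15 + 5 + 15 + 20 = 65.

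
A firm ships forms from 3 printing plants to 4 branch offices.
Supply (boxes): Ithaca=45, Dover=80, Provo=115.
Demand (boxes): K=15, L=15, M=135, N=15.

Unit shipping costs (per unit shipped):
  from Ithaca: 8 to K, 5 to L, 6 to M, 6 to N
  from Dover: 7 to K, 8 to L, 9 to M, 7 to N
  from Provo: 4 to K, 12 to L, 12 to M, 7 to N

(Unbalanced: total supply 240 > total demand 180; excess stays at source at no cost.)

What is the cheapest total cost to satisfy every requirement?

One minimum-cost allocation:
  Ithaca->M: 45 boxes
  Dover->L: 15 boxes
  Dover->M: 65 boxes
  Provo->K: 15 boxes
  Provo->M: 25 boxes
  Provo->N: 15 boxes
Total cost = 1440.
(Supply check: Ithaca ships 45; Dover ships 80; Provo ships 55.)

1440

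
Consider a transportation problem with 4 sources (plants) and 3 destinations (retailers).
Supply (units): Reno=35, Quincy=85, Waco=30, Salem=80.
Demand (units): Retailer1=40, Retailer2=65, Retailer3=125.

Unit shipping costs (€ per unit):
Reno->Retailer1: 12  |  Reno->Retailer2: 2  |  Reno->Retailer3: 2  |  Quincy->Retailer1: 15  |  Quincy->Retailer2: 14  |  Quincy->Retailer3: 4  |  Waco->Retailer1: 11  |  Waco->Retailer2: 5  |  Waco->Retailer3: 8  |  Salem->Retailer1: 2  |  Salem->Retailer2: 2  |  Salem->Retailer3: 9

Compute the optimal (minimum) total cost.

735

One minimum-cost allocation:
  Reno to Retailer3: 35 × €2 = €70
  Quincy to Retailer3: 85 × €4 = €340
  Waco to Retailer2: 25 × €5 = €125
  Waco to Retailer3: 5 × €8 = €40
  Salem to Retailer1: 40 × €2 = €80
  Salem to Retailer2: 40 × €2 = €80
Total = 70 + 340 + 125 + 40 + 80 + 80 = €735.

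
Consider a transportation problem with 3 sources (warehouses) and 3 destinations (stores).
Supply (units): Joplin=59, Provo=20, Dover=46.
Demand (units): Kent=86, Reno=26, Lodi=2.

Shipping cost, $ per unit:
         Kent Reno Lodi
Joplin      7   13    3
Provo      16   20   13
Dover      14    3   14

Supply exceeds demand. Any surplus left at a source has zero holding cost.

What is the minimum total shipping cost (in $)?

907

One minimum-cost allocation:
  Joplin→Kent: 57 units
  Joplin→Lodi: 2 units
  Provo→Kent: 9 units
  Dover→Kent: 20 units
  Dover→Reno: 26 units
Total cost = $907.
(Supply check: Joplin ships 59; Provo ships 9; Dover ships 46.)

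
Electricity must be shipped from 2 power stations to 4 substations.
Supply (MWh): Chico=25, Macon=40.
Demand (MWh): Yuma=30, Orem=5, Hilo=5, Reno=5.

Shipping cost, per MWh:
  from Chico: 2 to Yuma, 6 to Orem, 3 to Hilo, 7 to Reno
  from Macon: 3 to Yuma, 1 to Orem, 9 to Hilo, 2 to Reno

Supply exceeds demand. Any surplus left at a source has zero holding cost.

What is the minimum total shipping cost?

One minimum-cost allocation:
  Chico->Yuma: 20 × 2 = 40
  Chico->Hilo: 5 × 3 = 15
  Macon->Yuma: 10 × 3 = 30
  Macon->Orem: 5 × 1 = 5
  Macon->Reno: 5 × 2 = 10
Total = 40 + 15 + 30 + 5 + 10 = 100.
(Supply check: Chico ships 25; Macon ships 20.)

100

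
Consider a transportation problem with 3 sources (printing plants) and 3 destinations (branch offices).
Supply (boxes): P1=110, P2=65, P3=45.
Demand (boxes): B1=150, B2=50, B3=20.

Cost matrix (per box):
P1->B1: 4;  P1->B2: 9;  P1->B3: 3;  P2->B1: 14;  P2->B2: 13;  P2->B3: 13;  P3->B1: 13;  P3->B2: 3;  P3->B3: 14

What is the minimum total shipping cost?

One minimum-cost allocation:
  P1→B1: 90 × 4 = 360
  P1→B3: 20 × 3 = 60
  P2→B1: 60 × 14 = 840
  P2→B2: 5 × 13 = 65
  P3→B2: 45 × 3 = 135
Total = 360 + 60 + 840 + 65 + 135 = 1460.
(Supply check: P1 ships 110; P2 ships 65; P3 ships 45.)

1460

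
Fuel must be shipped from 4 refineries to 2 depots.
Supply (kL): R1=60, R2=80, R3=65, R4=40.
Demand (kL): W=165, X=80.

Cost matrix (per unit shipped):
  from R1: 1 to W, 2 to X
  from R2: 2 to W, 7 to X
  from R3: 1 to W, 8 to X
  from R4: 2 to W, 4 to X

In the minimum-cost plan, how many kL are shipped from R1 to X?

60

Optimal shipments:
  R1->X: 60 × 2 = 120
  R2->W: 80 × 2 = 160
  R3->W: 65 × 1 = 65
  R4->W: 20 × 2 = 40
  R4->X: 20 × 4 = 80
Total cost = 465.
So R1→X carries 60 kL.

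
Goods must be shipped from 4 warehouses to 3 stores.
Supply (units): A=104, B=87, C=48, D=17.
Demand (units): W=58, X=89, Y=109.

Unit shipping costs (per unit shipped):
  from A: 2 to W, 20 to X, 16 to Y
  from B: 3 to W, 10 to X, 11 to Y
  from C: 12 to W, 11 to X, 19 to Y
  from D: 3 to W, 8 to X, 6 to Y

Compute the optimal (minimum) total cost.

A cheapest plan:
  A->W: 58 units
  A->Y: 46 units
  B->X: 41 units
  B->Y: 46 units
  C->X: 48 units
  D->Y: 17 units
Total cost = 2398.

2398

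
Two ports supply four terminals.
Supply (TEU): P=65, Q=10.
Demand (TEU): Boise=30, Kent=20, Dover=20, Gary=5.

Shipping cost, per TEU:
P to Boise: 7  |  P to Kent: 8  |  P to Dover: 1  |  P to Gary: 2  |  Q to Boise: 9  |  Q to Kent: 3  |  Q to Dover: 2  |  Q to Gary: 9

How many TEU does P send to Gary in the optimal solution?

The minimum-cost plan:
  P→Boise: 30 × 7 = 210
  P→Kent: 10 × 8 = 80
  P→Dover: 20 × 1 = 20
  P→Gary: 5 × 2 = 10
  Q→Kent: 10 × 3 = 30
Total cost = 350.
So P→Gary carries 5 TEU.

5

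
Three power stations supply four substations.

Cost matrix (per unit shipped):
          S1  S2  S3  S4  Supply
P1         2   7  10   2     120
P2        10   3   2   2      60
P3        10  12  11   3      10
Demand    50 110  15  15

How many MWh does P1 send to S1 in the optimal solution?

The minimum-cost plan:
  P1–S1: 50 × 2 = 100
  P1–S2: 65 × 7 = 455
  P1–S4: 5 × 2 = 10
  P2–S2: 45 × 3 = 135
  P2–S3: 15 × 2 = 30
  P3–S4: 10 × 3 = 30
Total cost = 760.
So P1→S1 carries 50 MWh.

50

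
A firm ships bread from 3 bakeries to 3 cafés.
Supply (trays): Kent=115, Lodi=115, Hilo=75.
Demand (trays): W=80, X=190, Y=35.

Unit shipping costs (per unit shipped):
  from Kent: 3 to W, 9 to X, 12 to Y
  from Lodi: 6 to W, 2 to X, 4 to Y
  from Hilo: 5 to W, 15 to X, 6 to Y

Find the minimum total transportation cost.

1435

One minimum-cost allocation:
  Kent→W: 40 × 3 = 120
  Kent→X: 75 × 9 = 675
  Lodi→X: 115 × 2 = 230
  Hilo→W: 40 × 5 = 200
  Hilo→Y: 35 × 6 = 210
Total = 120 + 675 + 230 + 200 + 210 = 1435.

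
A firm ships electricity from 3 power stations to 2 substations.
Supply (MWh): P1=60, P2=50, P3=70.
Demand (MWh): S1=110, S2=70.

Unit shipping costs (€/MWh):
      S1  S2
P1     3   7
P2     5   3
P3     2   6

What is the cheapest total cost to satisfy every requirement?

Optimal allocation:
  P1->S1: 60 × €3 = €180
  P2->S2: 50 × €3 = €150
  P3->S1: 50 × €2 = €100
  P3->S2: 20 × €6 = €120
Total = 180 + 150 + 100 + 120 = €550.
(Supply check: P1 ships 60; P2 ships 50; P3 ships 70.)

550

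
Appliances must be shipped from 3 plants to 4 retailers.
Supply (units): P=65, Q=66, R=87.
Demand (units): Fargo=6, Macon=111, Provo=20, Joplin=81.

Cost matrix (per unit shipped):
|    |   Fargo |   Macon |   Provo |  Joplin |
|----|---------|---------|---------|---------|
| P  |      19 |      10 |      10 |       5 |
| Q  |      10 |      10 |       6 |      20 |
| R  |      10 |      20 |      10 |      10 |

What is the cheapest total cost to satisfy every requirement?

A cheapest plan:
  P→Macon: 45 × 10 = 450
  P→Joplin: 20 × 5 = 100
  Q→Macon: 66 × 10 = 660
  R→Fargo: 6 × 10 = 60
  R→Provo: 20 × 10 = 200
  R→Joplin: 61 × 10 = 610
Total = 450 + 100 + 660 + 60 + 200 + 610 = 2080.
(Supply check: P ships 65; Q ships 66; R ships 87.)

2080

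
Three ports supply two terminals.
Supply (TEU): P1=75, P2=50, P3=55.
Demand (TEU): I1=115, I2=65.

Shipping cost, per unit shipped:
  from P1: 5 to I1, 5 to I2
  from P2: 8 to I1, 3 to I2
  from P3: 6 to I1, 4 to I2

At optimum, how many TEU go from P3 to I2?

15

The minimum-cost plan:
  P1 to I1: 75 TEU
  P2 to I2: 50 TEU
  P3 to I1: 40 TEU
  P3 to I2: 15 TEU
Total cost = 825.
So P3→I2 carries 15 TEU.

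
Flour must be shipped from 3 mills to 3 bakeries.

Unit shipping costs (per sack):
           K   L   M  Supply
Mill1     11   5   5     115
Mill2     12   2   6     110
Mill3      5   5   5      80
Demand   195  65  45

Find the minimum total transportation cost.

A cheapest plan:
  Mill1->K: 70 × 11 = 770
  Mill1->M: 45 × 5 = 225
  Mill2->K: 45 × 12 = 540
  Mill2->L: 65 × 2 = 130
  Mill3->K: 80 × 5 = 400
Total = 770 + 225 + 540 + 130 + 400 = 2065.

2065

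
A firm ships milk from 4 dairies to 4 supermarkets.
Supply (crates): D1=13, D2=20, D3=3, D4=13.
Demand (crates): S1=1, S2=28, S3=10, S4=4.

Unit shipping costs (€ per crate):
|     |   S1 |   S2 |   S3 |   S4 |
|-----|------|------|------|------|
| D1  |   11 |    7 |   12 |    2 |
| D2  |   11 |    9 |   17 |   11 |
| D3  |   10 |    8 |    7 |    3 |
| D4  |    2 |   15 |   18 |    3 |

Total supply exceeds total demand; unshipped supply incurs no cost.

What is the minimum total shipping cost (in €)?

367

Optimal allocation:
  D1–S2: 8 × €7 = €56
  D1–S3: 5 × €12 = €60
  D2–S2: 20 × €9 = €180
  D3–S3: 3 × €7 = €21
  D4–S1: 1 × €2 = €2
  D4–S3: 2 × €18 = €36
  D4–S4: 4 × €3 = €12
Total = 56 + 60 + 180 + 21 + 2 + 36 + 12 = €367.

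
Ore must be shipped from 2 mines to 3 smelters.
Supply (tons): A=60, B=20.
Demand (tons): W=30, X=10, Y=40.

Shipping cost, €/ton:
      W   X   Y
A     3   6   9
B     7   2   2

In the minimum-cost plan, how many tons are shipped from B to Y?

The minimum-cost plan:
  A→W: 30 × €3 = €90
  A→X: 10 × €6 = €60
  A→Y: 20 × €9 = €180
  B→Y: 20 × €2 = €40
Total cost = €370.
So B→Y carries 20 tons.

20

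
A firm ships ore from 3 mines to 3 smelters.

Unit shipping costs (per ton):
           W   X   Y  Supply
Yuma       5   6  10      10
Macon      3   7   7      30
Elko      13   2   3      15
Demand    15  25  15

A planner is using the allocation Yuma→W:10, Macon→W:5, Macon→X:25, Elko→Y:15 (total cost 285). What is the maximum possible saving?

45

Current plan cost = 10·5 + 5·3 + 25·7 + 15·3 = 285.
Optimal plan:
  Yuma to X: 10 × 6 = 60
  Macon to W: 15 × 3 = 45
  Macon to Y: 15 × 7 = 105
  Elko to X: 15 × 2 = 30
Optimal cost = 240.
Saving = 285 − 240 = 45.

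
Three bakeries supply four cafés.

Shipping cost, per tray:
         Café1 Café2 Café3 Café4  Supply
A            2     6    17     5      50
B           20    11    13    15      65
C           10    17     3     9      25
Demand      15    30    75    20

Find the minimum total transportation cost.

1110

One minimum-cost allocation:
  A→Café1: 15 × 2 = 30
  A→Café2: 15 × 6 = 90
  A→Café4: 20 × 5 = 100
  B→Café2: 15 × 11 = 165
  B→Café3: 50 × 13 = 650
  C→Café3: 25 × 3 = 75
Total = 30 + 90 + 100 + 165 + 650 + 75 = 1110.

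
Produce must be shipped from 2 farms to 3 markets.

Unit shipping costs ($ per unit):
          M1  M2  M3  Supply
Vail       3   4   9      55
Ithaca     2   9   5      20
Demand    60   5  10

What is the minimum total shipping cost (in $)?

240

Optimal allocation:
  Vail to M1: 50 × $3 = $150
  Vail to M2: 5 × $4 = $20
  Ithaca to M1: 10 × $2 = $20
  Ithaca to M3: 10 × $5 = $50
Total = 150 + 20 + 20 + 50 = $240.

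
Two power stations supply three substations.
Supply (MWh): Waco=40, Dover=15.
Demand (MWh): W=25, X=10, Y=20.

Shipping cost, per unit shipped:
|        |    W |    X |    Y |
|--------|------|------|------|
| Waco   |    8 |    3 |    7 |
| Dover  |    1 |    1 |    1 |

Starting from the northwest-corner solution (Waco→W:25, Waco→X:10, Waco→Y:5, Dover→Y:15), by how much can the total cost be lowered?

15

Current plan cost = 25·8 + 10·3 + 5·7 + 15·1 = 280.
Optimal plan:
  Waco→W: 10 × 8 = 80
  Waco→X: 10 × 3 = 30
  Waco→Y: 20 × 7 = 140
  Dover→W: 15 × 1 = 15
Optimal cost = 265.
Saving = 280 − 265 = 15.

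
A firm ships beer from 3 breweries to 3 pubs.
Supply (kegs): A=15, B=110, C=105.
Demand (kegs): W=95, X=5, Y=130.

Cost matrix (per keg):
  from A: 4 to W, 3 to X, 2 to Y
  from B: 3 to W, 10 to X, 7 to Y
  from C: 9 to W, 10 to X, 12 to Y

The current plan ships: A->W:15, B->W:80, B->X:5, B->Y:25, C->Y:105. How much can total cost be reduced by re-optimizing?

Current plan cost = 15·4 + 80·3 + 5·10 + 25·7 + 105·12 = 1785.
Optimal plan:
  A→Y: 15 kegs
  B→W: 95 kegs
  B→Y: 15 kegs
  C→X: 5 kegs
  C→Y: 100 kegs
Optimal cost = 1670.
Saving = 1785 − 1670 = 115.

115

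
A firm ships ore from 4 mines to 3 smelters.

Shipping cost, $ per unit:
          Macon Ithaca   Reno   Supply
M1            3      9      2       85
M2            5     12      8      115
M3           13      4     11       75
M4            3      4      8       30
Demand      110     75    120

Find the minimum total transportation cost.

An optimal shipping plan:
  M1->Reno: 85 tons
  M2->Macon: 80 tons
  M2->Reno: 35 tons
  M3->Ithaca: 75 tons
  M4->Macon: 30 tons
Total cost = $1240.

1240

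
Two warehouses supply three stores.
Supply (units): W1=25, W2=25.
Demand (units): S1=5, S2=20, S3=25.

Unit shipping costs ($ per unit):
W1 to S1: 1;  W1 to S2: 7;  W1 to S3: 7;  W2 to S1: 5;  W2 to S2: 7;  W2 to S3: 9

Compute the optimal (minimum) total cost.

330

An optimal shipping plan:
  W1→S1: 5 units
  W1→S3: 20 units
  W2→S2: 20 units
  W2→S3: 5 units
Total cost = $330.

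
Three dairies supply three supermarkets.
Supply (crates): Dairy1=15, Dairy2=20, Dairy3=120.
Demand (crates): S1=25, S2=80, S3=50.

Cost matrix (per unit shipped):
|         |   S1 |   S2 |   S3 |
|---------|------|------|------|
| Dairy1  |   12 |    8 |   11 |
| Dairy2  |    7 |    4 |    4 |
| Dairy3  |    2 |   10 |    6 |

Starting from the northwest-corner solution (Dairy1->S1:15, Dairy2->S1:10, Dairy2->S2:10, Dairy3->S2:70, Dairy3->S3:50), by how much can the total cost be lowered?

Current plan cost = 15·12 + 10·7 + 10·4 + 70·10 + 50·6 = 1290.
Optimal plan:
  Dairy1→S2: 15 × 8 = 120
  Dairy2→S2: 20 × 4 = 80
  Dairy3→S1: 25 × 2 = 50
  Dairy3→S2: 45 × 10 = 450
  Dairy3→S3: 50 × 6 = 300
Optimal cost = 1000.
Saving = 1290 − 1000 = 290.

290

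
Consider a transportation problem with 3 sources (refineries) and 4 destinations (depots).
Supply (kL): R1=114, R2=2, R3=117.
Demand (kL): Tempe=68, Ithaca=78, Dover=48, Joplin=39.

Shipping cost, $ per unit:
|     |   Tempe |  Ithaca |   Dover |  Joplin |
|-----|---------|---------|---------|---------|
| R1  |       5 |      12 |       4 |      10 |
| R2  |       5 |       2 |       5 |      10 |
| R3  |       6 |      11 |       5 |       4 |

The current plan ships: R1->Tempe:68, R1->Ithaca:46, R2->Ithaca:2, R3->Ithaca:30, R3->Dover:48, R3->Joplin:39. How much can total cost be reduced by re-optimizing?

Current plan cost = 68·5 + 46·12 + 2·2 + 30·11 + 48·5 + 39·4 = $1622.
Optimal plan:
  R1–Tempe: 66 kL
  R1–Dover: 48 kL
  R2–Ithaca: 2 kL
  R3–Tempe: 2 kL
  R3–Ithaca: 76 kL
  R3–Joplin: 39 kL
Optimal cost = $1530.
Saving = 1622 − 1530 = $92.

92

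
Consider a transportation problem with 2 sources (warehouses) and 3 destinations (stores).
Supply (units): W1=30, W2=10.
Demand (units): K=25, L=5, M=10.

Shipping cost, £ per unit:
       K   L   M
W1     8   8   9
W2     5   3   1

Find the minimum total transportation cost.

250

An optimal shipping plan:
  W1→K: 25 units
  W1→L: 5 units
  W2→M: 10 units
Total cost = £250.
(Supply check: W1 ships 30; W2 ships 10.)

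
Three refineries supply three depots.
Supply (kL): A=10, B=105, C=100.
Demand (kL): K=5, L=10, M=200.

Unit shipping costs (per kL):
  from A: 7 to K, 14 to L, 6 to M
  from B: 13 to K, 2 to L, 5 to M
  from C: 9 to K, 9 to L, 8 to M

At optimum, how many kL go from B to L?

Solving gives:
  A->M: 10 kL
  B->L: 10 kL
  B->M: 95 kL
  C->K: 5 kL
  C->M: 95 kL
Total cost = 1360.
So B→L carries 10 kL.

10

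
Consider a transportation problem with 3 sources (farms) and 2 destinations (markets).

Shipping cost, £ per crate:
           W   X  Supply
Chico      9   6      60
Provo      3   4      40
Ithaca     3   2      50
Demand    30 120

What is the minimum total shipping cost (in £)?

One minimum-cost allocation:
  Chico–X: 60 × £6 = £360
  Provo–W: 30 × £3 = £90
  Provo–X: 10 × £4 = £40
  Ithaca–X: 50 × £2 = £100
Total = 360 + 90 + 40 + 100 = £590.

590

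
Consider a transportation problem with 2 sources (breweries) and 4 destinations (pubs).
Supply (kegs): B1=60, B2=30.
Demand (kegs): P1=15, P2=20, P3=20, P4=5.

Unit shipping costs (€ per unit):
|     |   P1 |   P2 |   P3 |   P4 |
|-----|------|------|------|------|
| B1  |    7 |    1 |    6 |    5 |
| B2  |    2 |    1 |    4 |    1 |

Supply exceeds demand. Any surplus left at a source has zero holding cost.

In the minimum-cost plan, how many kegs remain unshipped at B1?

30

An optimal plan:
  B1 to P2: 20 × €1 = €20
  B1 to P3: 10 × €6 = €60
  B2 to P1: 15 × €2 = €30
  B2 to P3: 10 × €4 = €40
  B2 to P4: 5 × €1 = €5
Total cost = €155.
B1 ships 30 of its 60, leaving 30.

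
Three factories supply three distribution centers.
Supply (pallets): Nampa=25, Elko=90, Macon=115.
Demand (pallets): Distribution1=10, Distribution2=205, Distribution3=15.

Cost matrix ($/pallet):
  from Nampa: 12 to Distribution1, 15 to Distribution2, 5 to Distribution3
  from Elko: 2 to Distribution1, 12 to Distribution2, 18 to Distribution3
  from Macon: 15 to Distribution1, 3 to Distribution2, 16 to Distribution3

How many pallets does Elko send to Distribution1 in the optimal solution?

Solving gives:
  Nampa–Distribution2: 10 × $15 = $150
  Nampa–Distribution3: 15 × $5 = $75
  Elko–Distribution1: 10 × $2 = $20
  Elko–Distribution2: 80 × $12 = $960
  Macon–Distribution2: 115 × $3 = $345
Total cost = $1550.
So Elko→Distribution1 carries 10 pallets.

10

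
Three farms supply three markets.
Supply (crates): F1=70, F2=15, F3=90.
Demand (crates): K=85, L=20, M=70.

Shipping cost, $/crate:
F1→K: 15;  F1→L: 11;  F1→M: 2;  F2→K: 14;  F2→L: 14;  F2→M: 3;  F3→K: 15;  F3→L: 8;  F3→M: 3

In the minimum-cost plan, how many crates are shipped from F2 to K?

15

Solving gives:
  F1→M: 70 × $2 = $140
  F2→K: 15 × $14 = $210
  F3→K: 70 × $15 = $1050
  F3→L: 20 × $8 = $160
Total cost = $1560.
So F2→K carries 15 crates.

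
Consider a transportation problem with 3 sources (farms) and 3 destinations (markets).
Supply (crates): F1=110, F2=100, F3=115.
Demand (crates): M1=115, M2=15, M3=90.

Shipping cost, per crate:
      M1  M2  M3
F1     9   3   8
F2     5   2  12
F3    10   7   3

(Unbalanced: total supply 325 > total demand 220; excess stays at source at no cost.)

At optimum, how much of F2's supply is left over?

0

An optimal plan:
  F1->M1: 15 × 9 = 135
  F1->M2: 15 × 3 = 45
  F2->M1: 100 × 5 = 500
  F3->M3: 90 × 3 = 270
Total cost = 950.
F2 ships 100 of its 100, leaving 0.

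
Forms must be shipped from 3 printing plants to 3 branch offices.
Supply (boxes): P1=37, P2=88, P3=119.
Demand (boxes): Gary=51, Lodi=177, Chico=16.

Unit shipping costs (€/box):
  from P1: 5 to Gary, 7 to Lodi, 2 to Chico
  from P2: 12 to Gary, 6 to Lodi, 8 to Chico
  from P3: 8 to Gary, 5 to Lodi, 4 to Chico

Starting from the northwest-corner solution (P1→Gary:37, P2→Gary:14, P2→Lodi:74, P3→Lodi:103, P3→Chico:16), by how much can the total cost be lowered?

Current plan cost = 37·5 + 14·12 + 74·6 + 103·5 + 16·4 = €1376.
Optimal plan:
  P1 to Gary: 37 × €5 = €185
  P2 to Lodi: 88 × €6 = €528
  P3 to Gary: 14 × €8 = €112
  P3 to Lodi: 89 × €5 = €445
  P3 to Chico: 16 × €4 = €64
Optimal cost = €1334.
Saving = 1376 − 1334 = €42.

42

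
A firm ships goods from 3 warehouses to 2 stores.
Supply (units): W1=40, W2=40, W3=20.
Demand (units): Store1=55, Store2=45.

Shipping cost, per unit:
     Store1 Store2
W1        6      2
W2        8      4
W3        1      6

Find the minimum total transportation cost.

400

A cheapest plan:
  W1–Store1: 35 units
  W1–Store2: 5 units
  W2–Store2: 40 units
  W3–Store1: 20 units
Total cost = 400.
(Supply check: W1 ships 40; W2 ships 40; W3 ships 20.)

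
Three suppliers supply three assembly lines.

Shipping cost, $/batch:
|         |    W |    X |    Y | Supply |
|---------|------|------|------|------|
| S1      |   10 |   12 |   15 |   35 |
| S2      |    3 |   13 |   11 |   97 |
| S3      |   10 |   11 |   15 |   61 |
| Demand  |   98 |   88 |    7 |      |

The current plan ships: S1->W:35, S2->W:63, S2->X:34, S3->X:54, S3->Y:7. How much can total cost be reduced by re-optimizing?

279

Current plan cost = 35·10 + 63·3 + 34·13 + 54·11 + 7·15 = $1680.
Optimal plan:
  S1 to W: 1 × $10 = $10
  S1 to X: 27 × $12 = $324
  S1 to Y: 7 × $15 = $105
  S2 to W: 97 × $3 = $291
  S3 to X: 61 × $11 = $671
Optimal cost = $1401.
Saving = 1680 − 1401 = $279.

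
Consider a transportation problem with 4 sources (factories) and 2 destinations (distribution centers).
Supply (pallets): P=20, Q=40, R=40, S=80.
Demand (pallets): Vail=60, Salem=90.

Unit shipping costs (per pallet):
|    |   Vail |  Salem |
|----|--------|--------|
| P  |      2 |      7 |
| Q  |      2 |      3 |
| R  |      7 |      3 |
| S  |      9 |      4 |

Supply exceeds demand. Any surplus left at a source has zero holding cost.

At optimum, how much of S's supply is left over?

An optimal plan:
  P to Vail: 20 × 2 = 40
  Q to Vail: 40 × 2 = 80
  R to Salem: 40 × 3 = 120
  S to Salem: 50 × 4 = 200
Total cost = 440.
S ships 50 of its 80, leaving 30.

30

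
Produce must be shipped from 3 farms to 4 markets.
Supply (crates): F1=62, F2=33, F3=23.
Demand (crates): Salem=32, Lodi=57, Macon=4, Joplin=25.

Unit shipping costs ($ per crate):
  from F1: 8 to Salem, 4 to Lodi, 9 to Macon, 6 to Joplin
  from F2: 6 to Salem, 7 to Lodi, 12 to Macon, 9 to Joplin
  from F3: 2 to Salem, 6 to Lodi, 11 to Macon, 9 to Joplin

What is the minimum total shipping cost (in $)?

586

Optimal allocation:
  F1->Lodi: 57 × $4 = $228
  F1->Joplin: 5 × $6 = $30
  F2->Salem: 9 × $6 = $54
  F2->Macon: 4 × $12 = $48
  F2->Joplin: 20 × $9 = $180
  F3->Salem: 23 × $2 = $46
Total = 228 + 30 + 54 + 48 + 180 + 46 = $586.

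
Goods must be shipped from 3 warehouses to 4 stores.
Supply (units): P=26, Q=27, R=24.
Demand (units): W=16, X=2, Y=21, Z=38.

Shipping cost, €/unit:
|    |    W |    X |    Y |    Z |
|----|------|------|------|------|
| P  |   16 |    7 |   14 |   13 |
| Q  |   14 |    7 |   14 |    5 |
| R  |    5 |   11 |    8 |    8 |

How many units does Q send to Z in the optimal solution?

The minimum-cost plan:
  P->X: 2 × €7 = €14
  P->Y: 13 × €14 = €182
  P->Z: 11 × €13 = €143
  Q->Z: 27 × €5 = €135
  R->W: 16 × €5 = €80
  R->Y: 8 × €8 = €64
Total cost = €618.
So Q→Z carries 27 units.

27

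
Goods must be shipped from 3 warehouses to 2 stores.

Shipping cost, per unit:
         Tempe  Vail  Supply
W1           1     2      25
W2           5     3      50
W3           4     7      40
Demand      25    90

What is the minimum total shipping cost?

Optimal allocation:
  W1->Vail: 25 × 2 = 50
  W2->Vail: 50 × 3 = 150
  W3->Tempe: 25 × 4 = 100
  W3->Vail: 15 × 7 = 105
Total = 50 + 150 + 100 + 105 = 405.

405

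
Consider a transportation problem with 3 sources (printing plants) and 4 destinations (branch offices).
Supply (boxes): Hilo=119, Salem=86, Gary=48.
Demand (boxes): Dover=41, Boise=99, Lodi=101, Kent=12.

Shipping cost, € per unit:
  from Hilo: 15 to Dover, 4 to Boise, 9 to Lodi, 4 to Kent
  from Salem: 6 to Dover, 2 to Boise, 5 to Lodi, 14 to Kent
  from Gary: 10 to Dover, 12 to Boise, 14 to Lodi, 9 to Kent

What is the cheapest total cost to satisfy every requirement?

An optimal shipping plan:
  Hilo to Boise: 99 × €4 = €396
  Hilo to Lodi: 8 × €9 = €72
  Hilo to Kent: 12 × €4 = €48
  Salem to Lodi: 86 × €5 = €430
  Gary to Dover: 41 × €10 = €410
  Gary to Lodi: 7 × €14 = €98
Total = 396 + 72 + 48 + 430 + 410 + 98 = €1454.

1454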